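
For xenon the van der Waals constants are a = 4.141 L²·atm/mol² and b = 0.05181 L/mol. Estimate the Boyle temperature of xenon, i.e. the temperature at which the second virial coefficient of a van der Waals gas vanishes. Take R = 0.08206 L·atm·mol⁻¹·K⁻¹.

For a van der Waals gas the second virial coefficient B₂ = b − a/(RT) vanishes at T_B = a/(Rb).
T_B = 4.141/(0.08206×0.05181) = 4.141/0.0042515 = 974.0 K

T_B ≈ 974.0 K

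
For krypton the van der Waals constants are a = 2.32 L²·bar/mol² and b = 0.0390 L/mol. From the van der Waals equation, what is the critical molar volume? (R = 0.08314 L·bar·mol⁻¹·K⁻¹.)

V_m,c ≈ 0.1170 L/mol

For a van der Waals gas, V_m,c = 3b.
V_m,c = 3×0.0390 = 0.1170 L/mol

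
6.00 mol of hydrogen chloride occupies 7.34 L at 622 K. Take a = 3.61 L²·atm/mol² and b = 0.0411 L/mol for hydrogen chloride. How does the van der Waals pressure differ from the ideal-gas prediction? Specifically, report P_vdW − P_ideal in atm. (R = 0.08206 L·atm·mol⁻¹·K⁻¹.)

Ideal: P_ideal = nRT/V = (6.00)(0.08206)(622)/7.34 = 41.7231 atm
vdW: P = nRT/(V − nb) − a n²/V² = 306.248/7.09340 − 129.960/53.8756 = 43.1737 − 2.41222 = 40.7615 atm
ΔP = 40.7615 − 41.7231 = -0.962 atm

ΔP ≈ -0.962 atm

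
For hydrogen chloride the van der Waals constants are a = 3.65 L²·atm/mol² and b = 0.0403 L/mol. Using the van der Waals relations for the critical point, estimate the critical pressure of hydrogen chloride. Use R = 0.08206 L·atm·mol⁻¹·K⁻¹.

P_c ≈ 83.24 atm

For a van der Waals gas, P_c = a/(27b²).
P_c = 3.65/(27×(0.0403)²) = 3.65/0.043850 = 83.24 atm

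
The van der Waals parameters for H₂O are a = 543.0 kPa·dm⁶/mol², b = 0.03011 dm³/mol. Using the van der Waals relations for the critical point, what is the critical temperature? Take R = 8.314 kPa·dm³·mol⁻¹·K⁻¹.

For a van der Waals gas, T_c = 8a/(27Rb).
T_c = 8×543.0/(27×8.314×0.03011) = 4344.0/6.7590 = 642.7 K

T_c ≈ 642.7 K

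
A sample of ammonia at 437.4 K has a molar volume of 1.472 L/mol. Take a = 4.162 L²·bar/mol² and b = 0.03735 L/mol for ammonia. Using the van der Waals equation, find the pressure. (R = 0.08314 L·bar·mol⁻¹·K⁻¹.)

P ≈ 23.43 bar

P = RT/(V_m − b) − a/V_m²
RT/(V_m − b) = (0.08314)(437.4)/(1.472 − 0.03735) = 36.365/1.4347 = 25.347 bar
a/V_m² = 4.162/(1.472)² = 1.9208 bar
P = 25.347 − 1.9208 = 23.43 bar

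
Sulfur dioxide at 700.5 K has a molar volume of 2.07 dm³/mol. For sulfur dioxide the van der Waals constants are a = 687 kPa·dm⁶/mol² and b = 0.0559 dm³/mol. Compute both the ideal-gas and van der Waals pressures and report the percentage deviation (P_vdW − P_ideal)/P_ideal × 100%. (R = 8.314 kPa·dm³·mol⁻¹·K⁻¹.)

-2.92 %

Ideal: P_ideal = RT/V_m = (8.314)(700.5)/2.07 = 2813.51 kPa
vdW: P = RT/(V_m − b) − a/V_m² = 5823.96/2.01410 − 687/4.28490 = 2891.59 − 160.330 = 2731.26 kPa
% deviation = (2731.26 − 2813.51)/2813.51 × 100% = -2.92%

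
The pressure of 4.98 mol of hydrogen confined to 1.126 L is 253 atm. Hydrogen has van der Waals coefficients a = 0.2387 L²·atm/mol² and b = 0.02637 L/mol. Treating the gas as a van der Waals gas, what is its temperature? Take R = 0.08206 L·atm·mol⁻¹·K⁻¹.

T ≈ 627.2 K

T = (P + a n²/V²)(V − nb)/(nR)
P + a n²/V² = 253 + (0.2387)(4.98)²/(1.126)² = 257.67 atm
V − nb = 1.126 − (4.98)(0.02637) = 0.99468 L
T = (257.67)(0.99468)/((4.98)(0.08206)) = 627.2 K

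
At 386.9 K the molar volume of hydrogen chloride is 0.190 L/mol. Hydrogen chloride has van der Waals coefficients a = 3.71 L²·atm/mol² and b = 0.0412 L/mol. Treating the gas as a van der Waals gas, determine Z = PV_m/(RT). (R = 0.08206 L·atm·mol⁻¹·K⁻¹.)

Z ≈ 0.6619

P = RT/(V_m − b) − a/V_m² = (0.08206)(386.9)/(0.190 − 0.0412) − 3.71/(0.190)²
  = 31.749/0.14880 − 102.77 = 213.37 − 102.77 = 110.60 atm
Z = PV_m/(RT) = (110.60)(0.190)/((0.08206)(386.9)) = 21.014/31.749 = 0.6619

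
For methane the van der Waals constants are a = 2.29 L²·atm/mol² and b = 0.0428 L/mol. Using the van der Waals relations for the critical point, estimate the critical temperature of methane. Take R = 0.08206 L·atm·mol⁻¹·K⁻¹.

For a van der Waals gas, T_c = 8a/(27Rb).
T_c = 8×2.29/(27×0.08206×0.0428) = 18.320/0.094829 = 193.2 K

T_c ≈ 193.2 K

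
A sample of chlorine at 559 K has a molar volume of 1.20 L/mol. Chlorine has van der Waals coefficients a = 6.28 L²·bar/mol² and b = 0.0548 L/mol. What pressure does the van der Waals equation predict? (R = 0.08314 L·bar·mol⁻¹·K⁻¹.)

P = RT/(V_m − b) − a/V_m²
RT/(V_m − b) = (0.08314)(559)/(1.20 − 0.0548) = 46.475/1.1452 = 40.582 bar
a/V_m² = 6.28/(1.20)² = 4.3611 bar
P = 40.582 − 4.3611 = 36.22 bar

P ≈ 36.22 bar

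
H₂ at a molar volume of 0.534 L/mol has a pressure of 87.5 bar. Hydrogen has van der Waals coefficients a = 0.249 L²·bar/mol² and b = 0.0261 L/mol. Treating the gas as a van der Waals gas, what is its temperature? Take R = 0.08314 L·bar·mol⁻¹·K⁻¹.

T = (P + a/V_m²)(V_m − b)/R
P + a/V_m² = 87.5 + 0.249/(0.534)² = 88.373 bar
V_m − b = 0.534 − 0.0261 = 0.50790 L/mol
T = (88.373)(0.50790)/0.08314 = 539.9 K

T ≈ 539.9 K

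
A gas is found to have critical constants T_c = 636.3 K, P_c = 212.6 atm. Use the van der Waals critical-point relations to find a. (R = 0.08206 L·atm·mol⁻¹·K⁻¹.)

From T_c = 8a/(27Rb) and P_c = a/(27b²): a = 27 R² T_c²/(64 P_c).
a = 27×(0.08206)²×(636.3)²/(64×212.6) = 73612/13606 = 5.410 L²·atm/mol²

a ≈ 5.410 L²·atm/mol²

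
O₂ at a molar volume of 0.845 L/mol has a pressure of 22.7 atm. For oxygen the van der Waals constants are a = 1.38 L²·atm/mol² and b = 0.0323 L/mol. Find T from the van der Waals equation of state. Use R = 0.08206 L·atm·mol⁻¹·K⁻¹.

T ≈ 244.0 K

T = (P + a/V_m²)(V_m − b)/R
P + a/V_m² = 22.7 + 1.38/(0.845)² = 24.633 atm
V_m − b = 0.845 − 0.0323 = 0.81270 L/mol
T = (24.633)(0.81270)/0.08206 = 244.0 K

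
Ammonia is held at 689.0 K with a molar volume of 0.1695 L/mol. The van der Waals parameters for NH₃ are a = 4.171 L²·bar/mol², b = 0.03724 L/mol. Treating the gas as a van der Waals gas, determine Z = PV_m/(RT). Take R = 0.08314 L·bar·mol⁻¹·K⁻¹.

P = RT/(V_m − b) − a/V_m² = (0.08314)(689.0)/(0.1695 − 0.03724) − 4.171/(0.1695)²
  = 57.283/0.13226 − 145.18 = 433.11 − 145.18 = 287.93 bar
Z = PV_m/(RT) = (287.93)(0.1695)/((0.08314)(689.0)) = 48.804/57.283 = 0.8520

Z ≈ 0.8520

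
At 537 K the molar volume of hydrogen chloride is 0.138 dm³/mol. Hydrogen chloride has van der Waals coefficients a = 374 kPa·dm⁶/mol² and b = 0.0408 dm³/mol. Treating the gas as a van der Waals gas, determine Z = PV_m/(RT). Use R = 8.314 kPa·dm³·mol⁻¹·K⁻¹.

Z ≈ 0.8127

P = RT/(V_m − b) − a/V_m² = (8.314)(537)/(0.138 − 0.0408) − 374/(0.138)²
  = 4464.6/0.097200 − 19639 = 45932 − 19639 = 26293 kPa
Z = PV_m/(RT) = (26293)(0.138)/((8.314)(537)) = 3628.4/4464.6 = 0.8127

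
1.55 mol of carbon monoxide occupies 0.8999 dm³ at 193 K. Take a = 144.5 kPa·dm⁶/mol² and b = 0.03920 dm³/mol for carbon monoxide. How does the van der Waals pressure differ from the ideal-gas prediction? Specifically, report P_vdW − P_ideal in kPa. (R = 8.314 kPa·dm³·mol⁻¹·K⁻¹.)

Ideal: P_ideal = nRT/V = (1.55)(8.314)(193)/0.8999 = 2763.79 kPa
vdW: P = nRT/(V − nb) − a n²/V² = 2487.13/0.839140 − 347.161/0.809820 = 2963.90 − 428.689 = 2535.21 kPa
ΔP = 2535.21 − 2763.79 = -228.6 kPa

ΔP ≈ -228.6 kPa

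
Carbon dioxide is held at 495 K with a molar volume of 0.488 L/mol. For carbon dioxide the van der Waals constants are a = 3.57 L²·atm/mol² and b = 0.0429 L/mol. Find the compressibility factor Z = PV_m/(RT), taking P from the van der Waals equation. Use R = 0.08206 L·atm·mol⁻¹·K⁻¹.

Z ≈ 0.9163

P = RT/(V_m − b) − a/V_m² = (0.08206)(495)/(0.488 − 0.0429) − 3.57/(0.488)²
  = 40.620/0.44510 − 14.991 = 91.260 − 14.991 = 76.269 atm
Z = PV_m/(RT) = (76.269)(0.488)/((0.08206)(495)) = 37.219/40.620 = 0.9163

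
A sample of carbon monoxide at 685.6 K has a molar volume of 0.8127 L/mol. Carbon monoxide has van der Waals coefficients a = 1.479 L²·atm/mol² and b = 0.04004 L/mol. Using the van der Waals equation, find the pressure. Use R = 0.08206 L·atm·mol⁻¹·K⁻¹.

P ≈ 70.57 atm

P = RT/(V_m − b) − a/V_m²
RT/(V_m − b) = (0.08206)(685.6)/(0.8127 − 0.04004) = 56.260/0.77266 = 72.813 atm
a/V_m² = 1.479/(0.8127)² = 2.2393 atm
P = 72.813 − 2.2393 = 70.57 atm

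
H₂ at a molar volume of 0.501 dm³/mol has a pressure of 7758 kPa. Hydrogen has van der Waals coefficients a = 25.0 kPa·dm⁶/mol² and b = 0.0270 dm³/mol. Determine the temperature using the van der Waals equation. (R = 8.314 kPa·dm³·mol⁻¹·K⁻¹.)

T ≈ 448.0 K

T = (P + a/V_m²)(V_m − b)/R
P + a/V_m² = 7758 + 25.0/(0.501)² = 7857.6 kPa
V_m − b = 0.501 − 0.0270 = 0.47400 dm³/mol
T = (7857.6)(0.47400)/8.314 = 448.0 K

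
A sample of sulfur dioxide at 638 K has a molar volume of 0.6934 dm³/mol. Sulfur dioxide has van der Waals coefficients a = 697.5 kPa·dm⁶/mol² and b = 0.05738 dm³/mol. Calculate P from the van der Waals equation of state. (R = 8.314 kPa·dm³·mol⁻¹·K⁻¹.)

P = RT/(V_m − b) − a/V_m²
RT/(V_m − b) = (8.314)(638)/(0.6934 − 0.05738) = 5304.3/0.63602 = 8339.8 kPa
a/V_m² = 697.5/(0.6934)² = 1450.7 kPa
P = 8339.8 − 1450.7 = 6889 kPa

P ≈ 6889 kPa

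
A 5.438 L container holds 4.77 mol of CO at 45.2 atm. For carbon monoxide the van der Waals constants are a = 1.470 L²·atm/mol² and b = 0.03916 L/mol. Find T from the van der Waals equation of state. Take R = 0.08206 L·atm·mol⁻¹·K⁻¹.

T ≈ 621.6 K

T = (P + a n²/V²)(V − nb)/(nR)
P + a n²/V² = 45.2 + (1.470)(4.77)²/(5.438)² = 46.331 atm
V − nb = 5.438 − (4.77)(0.03916) = 5.2512 L
T = (46.331)(5.2512)/((4.77)(0.08206)) = 621.6 K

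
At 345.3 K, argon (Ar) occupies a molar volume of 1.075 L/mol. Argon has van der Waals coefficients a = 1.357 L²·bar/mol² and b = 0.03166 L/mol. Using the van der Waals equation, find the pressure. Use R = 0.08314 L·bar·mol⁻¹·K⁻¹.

P ≈ 26.34 bar

P = RT/(V_m − b) − a/V_m²
RT/(V_m − b) = (0.08314)(345.3)/(1.075 − 0.03166) = 28.708/1.0433 = 27.517 bar
a/V_m² = 1.357/(1.075)² = 1.1743 bar
P = 27.517 − 1.1743 = 26.34 bar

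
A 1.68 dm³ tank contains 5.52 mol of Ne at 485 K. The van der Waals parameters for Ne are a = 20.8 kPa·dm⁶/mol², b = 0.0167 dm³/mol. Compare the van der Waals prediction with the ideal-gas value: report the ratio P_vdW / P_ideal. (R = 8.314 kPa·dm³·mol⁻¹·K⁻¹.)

Ideal: P_ideal = nRT/V = (5.52)(8.314)(485)/1.68 = 13249.0 kPa
vdW: P = nRT/(V − nb) − a n²/V² = 22258.2/1.58782 − 633.784/2.82240 = 14018.1 − 224.555 = 13793.5 kPa
Ratio = 13793.5/13249.0 = 1.041

P_vdW / P_ideal ≈ 1.041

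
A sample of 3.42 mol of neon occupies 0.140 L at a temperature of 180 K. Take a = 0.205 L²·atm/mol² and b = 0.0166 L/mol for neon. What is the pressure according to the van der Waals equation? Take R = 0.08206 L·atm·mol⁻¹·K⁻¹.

P ≈ 484.6 atm

P = nRT/(V − nb) − a n²/V²
nRT/(V − nb) = (3.42)(0.08206)(180)/(0.140 − 3.42×0.0166) = 50.516/0.083228 = 606.96 atm
a n²/V² = (0.205)(3.42)²/(0.140)² = 122.33 atm
P = 606.96 − 122.33 = 484.6 atm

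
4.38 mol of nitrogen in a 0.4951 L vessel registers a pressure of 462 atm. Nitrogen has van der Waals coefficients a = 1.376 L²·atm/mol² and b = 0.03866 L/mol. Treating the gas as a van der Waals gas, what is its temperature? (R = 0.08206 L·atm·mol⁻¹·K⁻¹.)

T = (P + a n²/V²)(V − nb)/(nR)
P + a n²/V² = 462 + (1.376)(4.38)²/(0.4951)² = 569.69 atm
V − nb = 0.4951 − (4.38)(0.03866) = 0.32577 L
T = (569.69)(0.32577)/((4.38)(0.08206)) = 516.3 K

T ≈ 516.3 K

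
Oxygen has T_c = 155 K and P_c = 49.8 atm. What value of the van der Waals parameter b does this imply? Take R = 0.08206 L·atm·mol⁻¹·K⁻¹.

From T_c = 8a/(27Rb) and P_c = a/(27b²): b = R T_c/(8 P_c).
b = (0.08206)(155)/(8×49.8) = 12.719/398.40 = 0.03193 L/mol

b ≈ 0.03193 L/mol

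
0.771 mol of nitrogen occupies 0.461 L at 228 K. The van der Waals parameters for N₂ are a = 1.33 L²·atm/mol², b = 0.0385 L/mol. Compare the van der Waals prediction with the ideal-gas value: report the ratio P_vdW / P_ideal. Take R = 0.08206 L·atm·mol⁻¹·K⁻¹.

P_vdW / P_ideal ≈ 0.9499

Ideal: P_ideal = nRT/V = (0.771)(0.08206)(228)/0.461 = 31.2910 atm
vdW: P = nRT/(V − nb) − a n²/V² = 14.4252/0.431317 − 0.790607/0.212521 = 33.4445 − 3.72014 = 29.7244 atm
Ratio = 29.7244/31.2910 = 0.9499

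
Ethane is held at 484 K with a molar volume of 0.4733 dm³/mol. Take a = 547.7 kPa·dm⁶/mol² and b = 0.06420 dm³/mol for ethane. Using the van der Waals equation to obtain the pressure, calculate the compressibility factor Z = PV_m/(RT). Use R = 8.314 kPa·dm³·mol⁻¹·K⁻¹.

P = RT/(V_m − b) − a/V_m² = (8.314)(484)/(0.4733 − 0.06420) − 547.7/(0.4733)²
  = 4024.0/0.40910 − 2444.9 = 9836.2 − 2444.9 = 7391.3 kPa
Z = PV_m/(RT) = (7391.3)(0.4733)/((8.314)(484)) = 3498.3/4024.0 = 0.8694

Z ≈ 0.8694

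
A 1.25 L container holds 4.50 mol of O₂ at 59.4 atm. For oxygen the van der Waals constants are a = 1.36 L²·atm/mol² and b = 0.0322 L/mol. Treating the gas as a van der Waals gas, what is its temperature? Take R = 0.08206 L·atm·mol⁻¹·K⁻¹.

T = (P + a n²/V²)(V − nb)/(nR)
P + a n²/V² = 59.4 + (1.36)(4.50)²/(1.25)² = 77.026 atm
V − nb = 1.25 − (4.50)(0.0322) = 1.1051 L
T = (77.026)(1.1051)/((4.50)(0.08206)) = 230.5 K

T ≈ 230.5 K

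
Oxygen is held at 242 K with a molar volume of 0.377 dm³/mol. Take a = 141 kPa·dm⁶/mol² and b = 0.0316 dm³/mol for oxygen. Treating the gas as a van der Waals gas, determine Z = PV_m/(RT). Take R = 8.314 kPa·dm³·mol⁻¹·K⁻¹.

Z ≈ 0.9056

P = RT/(V_m − b) − a/V_m² = (8.314)(242)/(0.377 − 0.0316) − 141/(0.377)²
  = 2012.0/0.34540 − 992.06 = 5825.1 − 992.06 = 4833.0 kPa
Z = PV_m/(RT) = (4833.0)(0.377)/((8.314)(242)) = 1822.0/2012.0 = 0.9056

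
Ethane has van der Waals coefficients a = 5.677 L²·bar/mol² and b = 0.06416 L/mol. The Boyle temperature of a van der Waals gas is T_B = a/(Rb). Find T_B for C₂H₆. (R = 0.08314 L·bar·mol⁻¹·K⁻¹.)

T_B ≈ 1064 K

For a van der Waals gas the second virial coefficient B₂ = b − a/(RT) vanishes at T_B = a/(Rb).
T_B = 5.677/(0.08314×0.06416) = 5.677/0.0053343 = 1064 K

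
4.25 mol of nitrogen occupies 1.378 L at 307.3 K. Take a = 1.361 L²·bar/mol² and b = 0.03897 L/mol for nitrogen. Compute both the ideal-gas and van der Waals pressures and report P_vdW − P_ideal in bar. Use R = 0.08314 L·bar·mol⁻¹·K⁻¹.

Ideal: P_ideal = nRT/V = (4.25)(0.08314)(307.3)/1.378 = 78.7975 bar
vdW: P = nRT/(V − nb) − a n²/V² = 108.583/1.21238 − 24.5831/1.89888 = 89.5619 − 12.9461 = 76.6158 bar
ΔP = 76.6158 − 78.7975 = -2.182 bar

ΔP ≈ -2.182 bar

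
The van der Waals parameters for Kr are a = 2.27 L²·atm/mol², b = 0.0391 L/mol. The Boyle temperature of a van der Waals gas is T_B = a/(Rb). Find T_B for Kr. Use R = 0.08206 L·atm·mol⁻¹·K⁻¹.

T_B ≈ 707.5 K

For a van der Waals gas the second virial coefficient B₂ = b − a/(RT) vanishes at T_B = a/(Rb).
T_B = 2.27/(0.08206×0.0391) = 2.27/0.0032085 = 707.5 K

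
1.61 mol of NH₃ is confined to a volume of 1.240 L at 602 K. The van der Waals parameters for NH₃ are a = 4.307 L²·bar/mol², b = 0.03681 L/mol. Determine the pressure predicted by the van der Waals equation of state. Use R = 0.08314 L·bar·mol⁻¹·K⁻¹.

P ≈ 60.99 bar

P = nRT/(V − nb) − a n²/V²
nRT/(V − nb) = (1.61)(0.08314)(602)/(1.240 − 1.61×0.03681) = 80.581/1.1807 = 68.248 bar
a n²/V² = (4.307)(1.61)²/(1.240)² = 7.2608 bar
P = 68.248 − 7.2608 = 60.99 bar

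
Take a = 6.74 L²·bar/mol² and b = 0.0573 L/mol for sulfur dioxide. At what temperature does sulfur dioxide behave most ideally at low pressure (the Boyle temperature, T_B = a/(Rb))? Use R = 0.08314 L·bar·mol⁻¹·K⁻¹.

For a van der Waals gas the second virial coefficient B₂ = b − a/(RT) vanishes at T_B = a/(Rb).
T_B = 6.74/(0.08314×0.0573) = 6.74/0.0047639 = 1415 K

T_B ≈ 1415 K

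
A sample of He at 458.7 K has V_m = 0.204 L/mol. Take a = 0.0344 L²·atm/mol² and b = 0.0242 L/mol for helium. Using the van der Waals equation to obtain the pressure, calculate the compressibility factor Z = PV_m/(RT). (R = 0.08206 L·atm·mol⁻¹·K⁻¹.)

Z ≈ 1.130

P = RT/(V_m − b) − a/V_m² = (0.08206)(458.7)/(0.204 − 0.0242) − 0.0344/(0.204)²
  = 37.641/0.17980 − 0.82661 = 209.35 − 0.82661 = 208.52 atm
Z = PV_m/(RT) = (208.52)(0.204)/((0.08206)(458.7)) = 42.538/37.641 = 1.130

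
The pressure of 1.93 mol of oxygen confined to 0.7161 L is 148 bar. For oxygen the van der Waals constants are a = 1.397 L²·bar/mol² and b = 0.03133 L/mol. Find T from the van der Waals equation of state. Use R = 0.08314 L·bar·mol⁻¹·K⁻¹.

T = (P + a n²/V²)(V − nb)/(nR)
P + a n²/V² = 148 + (1.397)(1.93)²/(0.7161)² = 158.15 bar
V − nb = 0.7161 − (1.93)(0.03133) = 0.65563 L
T = (158.15)(0.65563)/((1.93)(0.08314)) = 646.2 K

T ≈ 646.2 K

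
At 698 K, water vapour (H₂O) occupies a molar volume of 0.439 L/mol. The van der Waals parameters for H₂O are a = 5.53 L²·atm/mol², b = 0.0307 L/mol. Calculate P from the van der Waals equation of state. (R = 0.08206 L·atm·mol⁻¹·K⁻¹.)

P = RT/(V_m − b) − a/V_m²
RT/(V_m − b) = (0.08206)(698)/(0.439 − 0.0307) = 57.278/0.40830 = 140.28 atm
a/V_m² = 5.53/(0.439)² = 28.694 atm
P = 140.28 − 28.694 = 111.6 atm

P ≈ 111.6 atm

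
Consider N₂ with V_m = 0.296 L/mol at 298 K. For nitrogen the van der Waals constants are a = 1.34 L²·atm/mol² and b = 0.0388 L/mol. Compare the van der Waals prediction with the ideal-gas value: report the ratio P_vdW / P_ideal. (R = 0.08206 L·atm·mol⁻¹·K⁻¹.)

P_vdW / P_ideal ≈ 0.9657

Ideal: P_ideal = RT/V_m = (0.08206)(298)/0.296 = 82.6145 atm
vdW: P = RT/(V_m − b) − a/V_m² = 24.4539/0.257200 − 1.34/0.0876160 = 95.0774 − 15.2940 = 79.7834 atm
Ratio = 79.7834/82.6145 = 0.9657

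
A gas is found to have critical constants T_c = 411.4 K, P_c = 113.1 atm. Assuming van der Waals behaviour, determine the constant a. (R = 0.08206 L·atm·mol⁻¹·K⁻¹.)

From T_c = 8a/(27Rb) and P_c = a/(27b²): a = 27 R² T_c²/(64 P_c).
a = 27×(0.08206)²×(411.4)²/(64×113.1) = 30772/7238.4 = 4.251 L²·atm/mol²

a ≈ 4.251 L²·atm/mol²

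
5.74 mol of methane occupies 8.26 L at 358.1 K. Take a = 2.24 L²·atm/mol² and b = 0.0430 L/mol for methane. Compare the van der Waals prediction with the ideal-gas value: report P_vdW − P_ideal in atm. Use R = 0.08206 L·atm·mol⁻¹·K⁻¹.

ΔP ≈ -0.453 atm

Ideal: P_ideal = nRT/V = (5.74)(0.08206)(358.1)/8.26 = 20.4206 atm
vdW: P = nRT/(V − nb) − a n²/V² = 168.674/8.01318 − 73.8026/68.2276 = 21.0496 − 1.08171 = 19.9679 atm
ΔP = 19.9679 − 20.4206 = -0.453 atm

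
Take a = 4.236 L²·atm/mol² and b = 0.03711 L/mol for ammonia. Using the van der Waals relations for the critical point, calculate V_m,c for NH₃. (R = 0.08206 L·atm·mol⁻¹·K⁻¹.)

For a van der Waals gas, V_m,c = 3b.
V_m,c = 3×0.03711 = 0.1113 L/mol

V_m,c ≈ 0.1113 L/mol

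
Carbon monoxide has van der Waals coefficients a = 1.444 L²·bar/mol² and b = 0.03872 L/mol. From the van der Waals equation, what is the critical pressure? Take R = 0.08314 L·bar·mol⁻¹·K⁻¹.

P_c ≈ 35.67 bar

For a van der Waals gas, P_c = a/(27b²).
P_c = 1.444/(27×(0.03872)²) = 1.444/0.040479 = 35.67 bar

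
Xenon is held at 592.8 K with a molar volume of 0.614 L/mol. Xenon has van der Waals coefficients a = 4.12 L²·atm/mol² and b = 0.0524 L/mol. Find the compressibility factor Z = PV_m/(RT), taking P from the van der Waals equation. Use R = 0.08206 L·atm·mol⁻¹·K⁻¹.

Z ≈ 0.9554

P = RT/(V_m − b) − a/V_m² = (0.08206)(592.8)/(0.614 − 0.0524) − 4.12/(0.614)²
  = 48.645/0.56160 − 10.928 = 86.619 − 10.928 = 75.691 atm
Z = PV_m/(RT) = (75.691)(0.614)/((0.08206)(592.8)) = 46.474/48.645 = 0.9554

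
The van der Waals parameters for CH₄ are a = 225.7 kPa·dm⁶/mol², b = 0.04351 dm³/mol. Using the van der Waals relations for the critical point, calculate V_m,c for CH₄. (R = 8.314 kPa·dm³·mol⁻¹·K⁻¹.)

For a van der Waals gas, V_m,c = 3b.
V_m,c = 3×0.04351 = 0.1305 dm³/mol

V_m,c ≈ 0.1305 dm³/mol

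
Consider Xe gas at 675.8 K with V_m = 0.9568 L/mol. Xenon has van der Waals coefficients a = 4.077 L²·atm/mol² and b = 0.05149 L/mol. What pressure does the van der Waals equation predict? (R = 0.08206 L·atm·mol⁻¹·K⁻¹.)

P = RT/(V_m − b) − a/V_m²
RT/(V_m − b) = (0.08206)(675.8)/(0.9568 − 0.05149) = 55.456/0.90531 = 61.256 atm
a/V_m² = 4.077/(0.9568)² = 4.4535 atm
P = 61.256 − 4.4535 = 56.80 atm

P ≈ 56.80 atm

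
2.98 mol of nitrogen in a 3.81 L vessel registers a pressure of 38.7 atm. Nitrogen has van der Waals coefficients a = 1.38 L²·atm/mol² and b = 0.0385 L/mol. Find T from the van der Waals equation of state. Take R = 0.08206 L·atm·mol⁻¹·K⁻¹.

T = (P + a n²/V²)(V − nb)/(nR)
P + a n²/V² = 38.7 + (1.38)(2.98)²/(3.81)² = 39.544 atm
V − nb = 3.81 − (2.98)(0.0385) = 3.6953 L
T = (39.544)(3.6953)/((2.98)(0.08206)) = 597.6 K

T ≈ 597.6 K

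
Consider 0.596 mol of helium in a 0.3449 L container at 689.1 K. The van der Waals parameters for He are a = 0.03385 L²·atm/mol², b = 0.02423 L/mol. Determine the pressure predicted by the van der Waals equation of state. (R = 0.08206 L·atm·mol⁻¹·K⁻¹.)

P ≈ 101.9 atm

P = nRT/(V − nb) − a n²/V²
nRT/(V − nb) = (0.596)(0.08206)(689.1)/(0.3449 − 0.596×0.02423) = 33.702/0.33046 = 101.99 atm
a n²/V² = (0.03385)(0.596)²/(0.3449)² = 0.10108 atm
P = 101.99 − 0.10108 = 101.9 atm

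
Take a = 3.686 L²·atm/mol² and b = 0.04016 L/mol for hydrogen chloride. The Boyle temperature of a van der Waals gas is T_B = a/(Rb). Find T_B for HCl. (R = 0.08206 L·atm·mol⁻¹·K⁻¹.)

T_B ≈ 1118 K

For a van der Waals gas the second virial coefficient B₂ = b − a/(RT) vanishes at T_B = a/(Rb).
T_B = 3.686/(0.08206×0.04016) = 3.686/0.0032955 = 1118 K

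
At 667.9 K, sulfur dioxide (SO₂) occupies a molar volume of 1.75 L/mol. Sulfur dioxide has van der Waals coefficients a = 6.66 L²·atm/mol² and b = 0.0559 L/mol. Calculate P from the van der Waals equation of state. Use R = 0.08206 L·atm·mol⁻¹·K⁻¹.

P = RT/(V_m − b) − a/V_m²
RT/(V_m − b) = (0.08206)(667.9)/(1.75 − 0.0559) = 54.808/1.6941 = 32.352 atm
a/V_m² = 6.66/(1.75)² = 2.1747 atm
P = 32.352 − 2.1747 = 30.18 atm

P ≈ 30.18 atm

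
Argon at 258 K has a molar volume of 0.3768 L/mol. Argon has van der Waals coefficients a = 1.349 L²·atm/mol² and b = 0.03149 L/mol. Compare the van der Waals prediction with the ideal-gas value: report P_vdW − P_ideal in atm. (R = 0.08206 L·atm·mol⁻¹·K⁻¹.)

Ideal: P_ideal = RT/V_m = (0.08206)(258)/0.3768 = 56.1876 atm
vdW: P = RT/(V_m − b) − a/V_m² = 21.1715/0.345310 − 1.349/0.141978 = 61.3116 − 9.50147 = 51.8101 atm
ΔP = 51.8101 − 56.1876 = -4.378 atm

ΔP ≈ -4.378 atm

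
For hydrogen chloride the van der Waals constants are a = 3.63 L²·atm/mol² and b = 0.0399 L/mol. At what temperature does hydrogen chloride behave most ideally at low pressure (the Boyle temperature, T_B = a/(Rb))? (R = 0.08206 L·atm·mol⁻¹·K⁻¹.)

For a van der Waals gas the second virial coefficient B₂ = b − a/(RT) vanishes at T_B = a/(Rb).
T_B = 3.63/(0.08206×0.0399) = 3.63/0.0032742 = 1109 K

T_B ≈ 1109 K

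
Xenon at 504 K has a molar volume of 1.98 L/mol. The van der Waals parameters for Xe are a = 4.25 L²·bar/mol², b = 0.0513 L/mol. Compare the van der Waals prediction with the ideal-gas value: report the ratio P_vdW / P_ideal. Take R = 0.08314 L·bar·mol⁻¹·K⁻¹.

P_vdW / P_ideal ≈ 0.9754

Ideal: P_ideal = RT/V_m = (0.08314)(504)/1.98 = 21.1629 bar
vdW: P = RT/(V_m − b) − a/V_m² = 41.9026/1.92870 − 4.25/3.92040 = 21.7258 − 1.08407 = 20.6417 bar
Ratio = 20.6417/21.1629 = 0.9754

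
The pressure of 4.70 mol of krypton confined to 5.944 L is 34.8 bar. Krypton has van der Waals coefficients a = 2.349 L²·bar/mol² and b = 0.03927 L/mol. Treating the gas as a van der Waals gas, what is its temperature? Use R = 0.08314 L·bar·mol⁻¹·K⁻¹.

T ≈ 534.6 K

T = (P + a n²/V²)(V − nb)/(nR)
P + a n²/V² = 34.8 + (2.349)(4.70)²/(5.944)² = 36.269 bar
V − nb = 5.944 − (4.70)(0.03927) = 5.7594 L
T = (36.269)(5.7594)/((4.70)(0.08314)) = 534.6 K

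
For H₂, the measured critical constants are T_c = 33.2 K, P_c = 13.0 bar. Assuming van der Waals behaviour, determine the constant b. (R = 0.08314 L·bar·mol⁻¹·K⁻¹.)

From T_c = 8a/(27Rb) and P_c = a/(27b²): b = R T_c/(8 P_c).
b = (0.08314)(33.2)/(8×13.0) = 2.7602/104.00 = 0.02654 L/mol

b ≈ 0.02654 L/mol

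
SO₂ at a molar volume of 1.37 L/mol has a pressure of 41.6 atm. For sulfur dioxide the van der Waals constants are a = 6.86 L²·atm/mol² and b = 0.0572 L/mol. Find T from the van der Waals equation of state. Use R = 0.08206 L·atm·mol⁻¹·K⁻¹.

T = (P + a/V_m²)(V_m − b)/R
P + a/V_m² = 41.6 + 6.86/(1.37)² = 45.255 atm
V_m − b = 1.37 − 0.0572 = 1.3128 L/mol
T = (45.255)(1.3128)/0.08206 = 724.0 K

T ≈ 724.0 K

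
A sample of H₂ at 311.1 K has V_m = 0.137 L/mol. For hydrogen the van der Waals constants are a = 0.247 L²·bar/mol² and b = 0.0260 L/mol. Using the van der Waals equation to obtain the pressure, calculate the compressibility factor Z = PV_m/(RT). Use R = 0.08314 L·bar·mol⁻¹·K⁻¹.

P = RT/(V_m − b) − a/V_m² = (0.08314)(311.1)/(0.137 − 0.0260) − 0.247/(0.137)²
  = 25.865/0.11100 − 13.160 = 233.02 − 13.160 = 219.86 bar
Z = PV_m/(RT) = (219.86)(0.137)/((0.08314)(311.1)) = 30.121/25.865 = 1.165

Z ≈ 1.165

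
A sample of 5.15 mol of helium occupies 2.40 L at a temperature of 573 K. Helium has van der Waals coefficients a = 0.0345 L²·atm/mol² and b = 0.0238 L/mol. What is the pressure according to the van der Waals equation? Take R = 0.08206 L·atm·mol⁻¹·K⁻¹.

P ≈ 106.2 atm

P = nRT/(V − nb) − a n²/V²
nRT/(V − nb) = (5.15)(0.08206)(573)/(2.40 − 5.15×0.0238) = 242.15/2.2774 = 106.33 atm
a n²/V² = (0.0345)(5.15)²/(2.40)² = 0.15886 atm
P = 106.33 − 0.15886 = 106.2 atm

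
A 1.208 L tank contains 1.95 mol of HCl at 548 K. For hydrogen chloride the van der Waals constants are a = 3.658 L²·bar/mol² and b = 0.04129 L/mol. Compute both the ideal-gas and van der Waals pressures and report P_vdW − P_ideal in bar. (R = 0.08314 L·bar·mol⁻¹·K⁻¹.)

Ideal: P_ideal = nRT/V = (1.95)(0.08314)(548)/1.208 = 73.5459 bar
vdW: P = nRT/(V − nb) − a n²/V² = 88.8434/1.12748 − 13.9095/1.45926 = 78.7982 − 9.53189 = 69.2663 bar
ΔP = 69.2663 − 73.5459 = -4.280 bar

ΔP ≈ -4.280 bar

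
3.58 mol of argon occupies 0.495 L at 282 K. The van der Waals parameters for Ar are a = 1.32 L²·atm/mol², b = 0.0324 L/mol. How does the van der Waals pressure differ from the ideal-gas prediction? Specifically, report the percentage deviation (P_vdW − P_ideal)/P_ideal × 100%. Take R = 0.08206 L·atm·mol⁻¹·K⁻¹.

Ideal: P_ideal = nRT/V = (3.58)(0.08206)(282)/0.495 = 167.363 atm
vdW: P = nRT/(V − nb) − a n²/V² = 82.8445/0.379008 − 16.9176/0.245025 = 218.582 − 69.0444 = 149.538 atm
% deviation = (149.538 − 167.363)/167.363 × 100% = -10.65%

-10.65 %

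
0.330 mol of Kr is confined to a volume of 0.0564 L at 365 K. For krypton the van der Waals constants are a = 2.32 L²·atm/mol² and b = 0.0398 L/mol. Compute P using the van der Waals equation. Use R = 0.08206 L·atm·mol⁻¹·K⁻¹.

P = nRT/(V − nb) − a n²/V²
nRT/(V − nb) = (0.330)(0.08206)(365)/(0.0564 − 0.330×0.0398) = 9.8841/0.043266 = 228.45 atm
a n²/V² = (2.32)(0.330)²/(0.0564)² = 79.425 atm
P = 228.45 − 79.425 = 149.0 atm

P ≈ 149.0 atm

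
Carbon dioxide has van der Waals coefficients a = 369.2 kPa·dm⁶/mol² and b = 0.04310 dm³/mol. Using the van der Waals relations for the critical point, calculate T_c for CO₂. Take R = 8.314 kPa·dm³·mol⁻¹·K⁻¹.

For a van der Waals gas, T_c = 8a/(27Rb).
T_c = 8×369.2/(27×8.314×0.04310) = 2953.6/9.6750 = 305.3 K

T_c ≈ 305.3 K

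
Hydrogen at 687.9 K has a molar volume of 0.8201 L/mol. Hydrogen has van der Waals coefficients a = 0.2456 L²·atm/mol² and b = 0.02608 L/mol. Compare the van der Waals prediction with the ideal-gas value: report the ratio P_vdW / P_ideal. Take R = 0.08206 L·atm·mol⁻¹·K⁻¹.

Ideal: P_ideal = RT/V_m = (0.08206)(687.9)/0.8201 = 68.8319 atm
vdW: P = RT/(V_m − b) − a/V_m² = 56.4491/0.794020 − 0.2456/0.672564 = 71.0928 − 0.365170 = 70.7276 atm
Ratio = 70.7276/68.8319 = 1.028

P_vdW / P_ideal ≈ 1.028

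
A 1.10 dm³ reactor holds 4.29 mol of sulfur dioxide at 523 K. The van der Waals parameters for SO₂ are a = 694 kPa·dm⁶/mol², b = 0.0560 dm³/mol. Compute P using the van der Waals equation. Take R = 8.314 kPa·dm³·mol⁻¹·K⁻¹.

P = nRT/(V − nb) − a n²/V²
nRT/(V − nb) = (4.29)(8.314)(523)/(1.10 − 4.29×0.0560) = 18654/0.85976 = 21697 kPa
a n²/V² = (694)(4.29)²/(1.10)² = 10556 kPa
P = 21697 − 10556 = 11141 kPa

P ≈ 11141 kPa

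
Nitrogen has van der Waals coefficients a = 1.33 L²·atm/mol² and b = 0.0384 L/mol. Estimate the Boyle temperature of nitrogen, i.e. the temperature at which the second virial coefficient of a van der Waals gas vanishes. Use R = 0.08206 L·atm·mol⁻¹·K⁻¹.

T_B ≈ 422.1 K

For a van der Waals gas the second virial coefficient B₂ = b − a/(RT) vanishes at T_B = a/(Rb).
T_B = 1.33/(0.08206×0.0384) = 1.33/0.0031511 = 422.1 K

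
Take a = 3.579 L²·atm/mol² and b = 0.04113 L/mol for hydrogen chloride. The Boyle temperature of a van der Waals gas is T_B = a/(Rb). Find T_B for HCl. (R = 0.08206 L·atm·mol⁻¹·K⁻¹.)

T_B ≈ 1060 K

For a van der Waals gas the second virial coefficient B₂ = b − a/(RT) vanishes at T_B = a/(Rb).
T_B = 3.579/(0.08206×0.04113) = 3.579/0.0033751 = 1060 K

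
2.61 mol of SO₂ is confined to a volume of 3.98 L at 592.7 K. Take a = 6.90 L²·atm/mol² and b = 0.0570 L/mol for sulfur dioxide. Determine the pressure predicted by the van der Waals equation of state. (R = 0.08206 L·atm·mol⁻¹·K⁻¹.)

P ≈ 30.17 atm

P = nRT/(V − nb) − a n²/V²
nRT/(V − nb) = (2.61)(0.08206)(592.7)/(3.98 − 2.61×0.0570) = 126.94/3.8312 = 33.133 atm
a n²/V² = (6.90)(2.61)²/(3.98)² = 2.9673 atm
P = 33.133 − 2.9673 = 30.17 atm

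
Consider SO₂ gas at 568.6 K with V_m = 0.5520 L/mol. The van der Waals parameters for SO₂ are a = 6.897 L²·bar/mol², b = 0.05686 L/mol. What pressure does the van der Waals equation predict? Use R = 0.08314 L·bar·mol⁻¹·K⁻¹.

P = RT/(V_m − b) − a/V_m²
RT/(V_m − b) = (0.08314)(568.6)/(0.5520 − 0.05686) = 47.273/0.49514 = 95.474 bar
a/V_m² = 6.897/(0.5520)² = 22.635 bar
P = 95.474 − 22.635 = 72.84 bar

P ≈ 72.84 bar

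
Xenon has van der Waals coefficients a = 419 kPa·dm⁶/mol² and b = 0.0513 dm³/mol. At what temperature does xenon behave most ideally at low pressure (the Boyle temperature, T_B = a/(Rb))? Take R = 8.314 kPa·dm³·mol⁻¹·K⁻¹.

T_B ≈ 982.4 K

For a van der Waals gas the second virial coefficient B₂ = b − a/(RT) vanishes at T_B = a/(Rb).
T_B = 419/(8.314×0.0513) = 419/0.42651 = 982.4 K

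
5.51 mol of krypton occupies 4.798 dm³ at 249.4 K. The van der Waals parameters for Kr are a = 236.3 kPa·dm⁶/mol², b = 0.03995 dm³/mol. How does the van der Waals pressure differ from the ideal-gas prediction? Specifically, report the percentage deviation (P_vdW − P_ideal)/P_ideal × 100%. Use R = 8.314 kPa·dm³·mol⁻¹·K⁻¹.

-8.28 %

Ideal: P_ideal = nRT/V = (5.51)(8.314)(249.4)/4.798 = 2381.21 kPa
vdW: P = nRT/(V − nb) − a n²/V² = 11425.0/4.57788 − 7174.09/23.0208 = 2495.70 − 311.635 = 2184.07 kPa
% deviation = (2184.07 − 2381.21)/2381.21 × 100% = -8.28%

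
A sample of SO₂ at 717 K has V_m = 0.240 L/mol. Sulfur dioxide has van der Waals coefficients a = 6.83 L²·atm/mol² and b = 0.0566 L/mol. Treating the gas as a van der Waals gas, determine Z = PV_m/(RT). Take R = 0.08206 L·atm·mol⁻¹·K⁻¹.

Z ≈ 0.8249

P = RT/(V_m − b) − a/V_m² = (0.08206)(717)/(0.240 − 0.0566) − 6.83/(0.240)²
  = 58.837/0.18340 − 118.58 = 320.81 − 118.58 = 202.23 atm
Z = PV_m/(RT) = (202.23)(0.240)/((0.08206)(717)) = 48.535/58.837 = 0.8249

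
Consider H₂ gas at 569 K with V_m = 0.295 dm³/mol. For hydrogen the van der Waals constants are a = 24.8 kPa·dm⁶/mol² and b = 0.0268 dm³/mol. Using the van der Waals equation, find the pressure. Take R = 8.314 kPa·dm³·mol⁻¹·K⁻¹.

P = RT/(V_m − b) − a/V_m²
RT/(V_m − b) = (8.314)(569)/(0.295 − 0.0268) = 4730.7/0.26820 = 17639 kPa
a/V_m² = 24.8/(0.295)² = 284.98 kPa
P = 17639 − 284.98 = 17354 kPa

P ≈ 17354 kPa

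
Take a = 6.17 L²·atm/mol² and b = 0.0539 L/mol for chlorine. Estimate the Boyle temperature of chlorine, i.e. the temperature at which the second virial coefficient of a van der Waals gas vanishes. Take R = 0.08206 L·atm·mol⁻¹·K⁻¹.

For a van der Waals gas the second virial coefficient B₂ = b − a/(RT) vanishes at T_B = a/(Rb).
T_B = 6.17/(0.08206×0.0539) = 6.17/0.0044230 = 1395 K

T_B ≈ 1395 K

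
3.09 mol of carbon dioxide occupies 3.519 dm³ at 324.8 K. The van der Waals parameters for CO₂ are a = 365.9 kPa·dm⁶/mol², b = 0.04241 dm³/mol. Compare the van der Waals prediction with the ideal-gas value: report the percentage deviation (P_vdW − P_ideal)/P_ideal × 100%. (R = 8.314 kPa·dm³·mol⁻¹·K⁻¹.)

Ideal: P_ideal = nRT/V = (3.09)(8.314)(324.8)/3.519 = 2371.18 kPa
vdW: P = nRT/(V − nb) − a n²/V² = 8344.20/3.38795 − 3493.65/12.3834 = 2462.91 − 282.124 = 2180.79 kPa
% deviation = (2180.79 − 2371.18)/2371.18 × 100% = -8.03%

-8.03 %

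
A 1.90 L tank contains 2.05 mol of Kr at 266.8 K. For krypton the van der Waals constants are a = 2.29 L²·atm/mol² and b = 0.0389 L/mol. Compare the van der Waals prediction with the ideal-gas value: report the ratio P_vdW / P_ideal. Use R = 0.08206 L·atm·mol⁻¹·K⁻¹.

Ideal: P_ideal = nRT/V = (2.05)(0.08206)(266.8)/1.90 = 23.6221 atm
vdW: P = nRT/(V − nb) − a n²/V² = 44.8819/1.82026 − 9.62373/3.61000 = 24.6569 − 2.66585 = 21.9911 atm
Ratio = 21.9911/23.6221 = 0.9310

P_vdW / P_ideal ≈ 0.9310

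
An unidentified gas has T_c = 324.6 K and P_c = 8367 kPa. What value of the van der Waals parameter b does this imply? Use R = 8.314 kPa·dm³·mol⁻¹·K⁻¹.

b ≈ 0.04032 dm³/mol

From T_c = 8a/(27Rb) and P_c = a/(27b²): b = R T_c/(8 P_c).
b = (8.314)(324.6)/(8×8367) = 2698.7/66936 = 0.04032 dm³/mol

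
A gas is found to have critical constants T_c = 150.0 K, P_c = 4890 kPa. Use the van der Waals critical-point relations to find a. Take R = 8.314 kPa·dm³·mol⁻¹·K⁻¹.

a ≈ 134.2 kPa·dm⁶/mol²

From T_c = 8a/(27Rb) and P_c = a/(27b²): a = 27 R² T_c²/(64 P_c).
a = 27×(8.314)²×(150.0)²/(64×4890) = 41991977/312960 = 134.2 kPa·dm⁶/mol²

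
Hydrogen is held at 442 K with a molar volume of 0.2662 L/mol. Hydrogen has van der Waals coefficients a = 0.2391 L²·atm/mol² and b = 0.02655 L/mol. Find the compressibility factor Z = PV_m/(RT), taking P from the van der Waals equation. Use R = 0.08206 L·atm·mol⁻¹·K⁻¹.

P = RT/(V_m − b) − a/V_m² = (0.08206)(442)/(0.2662 − 0.02655) − 0.2391/(0.2662)²
  = 36.271/0.23965 − 3.3741 = 151.35 − 3.3741 = 147.98 atm
Z = PV_m/(RT) = (147.98)(0.2662)/((0.08206)(442)) = 39.392/36.271 = 1.086

Z ≈ 1.086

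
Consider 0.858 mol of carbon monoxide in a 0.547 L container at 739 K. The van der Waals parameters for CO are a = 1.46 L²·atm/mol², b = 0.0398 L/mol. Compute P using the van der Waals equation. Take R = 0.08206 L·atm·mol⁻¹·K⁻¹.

P ≈ 97.86 atm

P = nRT/(V − nb) − a n²/V²
nRT/(V − nb) = (0.858)(0.08206)(739)/(0.547 − 0.858×0.0398) = 52.031/0.51285 = 101.45 atm
a n²/V² = (1.46)(0.858)²/(0.547)² = 3.5921 atm
P = 101.45 − 3.5921 = 97.86 atm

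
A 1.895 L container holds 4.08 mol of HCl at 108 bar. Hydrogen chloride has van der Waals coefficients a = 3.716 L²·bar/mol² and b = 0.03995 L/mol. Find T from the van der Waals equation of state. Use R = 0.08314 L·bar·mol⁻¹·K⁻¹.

T = (P + a n²/V²)(V − nb)/(nR)
P + a n²/V² = 108 + (3.716)(4.08)²/(1.895)² = 125.23 bar
V − nb = 1.895 − (4.08)(0.03995) = 1.7320 L
T = (125.23)(1.7320)/((4.08)(0.08314)) = 639.4 K

T ≈ 639.4 K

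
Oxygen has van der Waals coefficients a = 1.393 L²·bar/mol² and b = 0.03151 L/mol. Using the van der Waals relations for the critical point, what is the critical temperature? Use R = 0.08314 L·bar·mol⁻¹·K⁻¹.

T_c ≈ 157.6 K

For a van der Waals gas, T_c = 8a/(27Rb).
T_c = 8×1.393/(27×0.08314×0.03151) = 11.144/0.070733 = 157.6 K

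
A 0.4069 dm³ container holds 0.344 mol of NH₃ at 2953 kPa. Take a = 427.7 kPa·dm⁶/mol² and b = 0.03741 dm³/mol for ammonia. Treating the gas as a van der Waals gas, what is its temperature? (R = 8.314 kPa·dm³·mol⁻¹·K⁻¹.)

T ≈ 449.0 K

T = (P + a n²/V²)(V − nb)/(nR)
P + a n²/V² = 2953 + (427.7)(0.344)²/(0.4069)² = 3258.7 kPa
V − nb = 0.4069 − (0.344)(0.03741) = 0.39403 dm³
T = (3258.7)(0.39403)/((0.344)(8.314)) = 449.0 K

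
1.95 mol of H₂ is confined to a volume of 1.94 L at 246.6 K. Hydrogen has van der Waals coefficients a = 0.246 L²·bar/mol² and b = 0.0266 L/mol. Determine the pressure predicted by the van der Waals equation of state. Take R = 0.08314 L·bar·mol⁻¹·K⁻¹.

P ≈ 20.93 bar

P = nRT/(V − nb) − a n²/V²
nRT/(V − nb) = (1.95)(0.08314)(246.6)/(1.94 − 1.95×0.0266) = 39.980/1.8881 = 21.175 bar
a n²/V² = (0.246)(1.95)²/(1.94)² = 0.24854 bar
P = 21.175 − 0.24854 = 20.93 bar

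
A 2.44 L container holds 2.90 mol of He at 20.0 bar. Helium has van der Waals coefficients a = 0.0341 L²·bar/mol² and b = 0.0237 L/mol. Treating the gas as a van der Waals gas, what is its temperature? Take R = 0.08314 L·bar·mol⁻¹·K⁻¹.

T = (P + a n²/V²)(V − nb)/(nR)
P + a n²/V² = 20.0 + (0.0341)(2.90)²/(2.44)² = 20.048 bar
V − nb = 2.44 − (2.90)(0.0237) = 2.3713 L
T = (20.048)(2.3713)/((2.90)(0.08314)) = 197.2 K

T ≈ 197.2 K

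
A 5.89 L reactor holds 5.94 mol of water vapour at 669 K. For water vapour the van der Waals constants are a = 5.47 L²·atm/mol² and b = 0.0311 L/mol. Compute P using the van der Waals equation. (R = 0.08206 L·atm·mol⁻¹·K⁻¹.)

P = nRT/(V − nb) − a n²/V²
nRT/(V − nb) = (5.94)(0.08206)(669)/(5.89 − 5.94×0.0311) = 326.09/5.7053 = 57.156 atm
a n²/V² = (5.47)(5.94)²/(5.89)² = 5.5633 atm
P = 57.156 − 5.5633 = 51.59 atm

P ≈ 51.59 atm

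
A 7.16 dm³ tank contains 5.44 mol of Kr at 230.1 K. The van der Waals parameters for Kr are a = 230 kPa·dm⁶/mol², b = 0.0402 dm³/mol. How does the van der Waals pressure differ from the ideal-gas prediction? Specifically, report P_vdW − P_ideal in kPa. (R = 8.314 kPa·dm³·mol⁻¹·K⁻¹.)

ΔP ≈ -87.0 kPa

Ideal: P_ideal = nRT/V = (5.44)(8.314)(230.1)/7.16 = 1453.49 kPa
vdW: P = nRT/(V − nb) − a n²/V² = 10407.0/6.94131 − 6806.53/51.2656 = 1499.28 − 132.770 = 1366.51 kPa
ΔP = 1366.51 − 1453.49 = -87.0 kPa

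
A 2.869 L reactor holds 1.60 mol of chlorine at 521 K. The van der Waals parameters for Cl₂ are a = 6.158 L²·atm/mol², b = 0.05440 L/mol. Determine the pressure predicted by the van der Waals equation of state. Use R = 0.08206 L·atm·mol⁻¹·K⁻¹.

P = nRT/(V − nb) − a n²/V²
nRT/(V − nb) = (1.60)(0.08206)(521)/(2.869 − 1.60×0.05440) = 68.405/2.7820 = 24.588 atm
a n²/V² = (6.158)(1.60)²/(2.869)² = 1.9152 atm
P = 24.588 − 1.9152 = 22.67 atm

P ≈ 22.67 atm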